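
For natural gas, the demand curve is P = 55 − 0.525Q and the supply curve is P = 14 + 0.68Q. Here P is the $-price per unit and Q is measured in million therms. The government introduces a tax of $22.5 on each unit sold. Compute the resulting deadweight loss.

Competitive equilibrium: 55 − 0.525Q = 14 + 0.68Q → Q* = 34.0249, P* = 37.1369.
With the tax, the buyer price exceeds the seller price by 22.5: (55 − 0.525Q) − (14 + 0.68Q) = 22.5 → Q' = 15.3527.
ΔQ = 34.0249 − 15.3527 = 18.6722; the wedge equals the tax, 22.5.
Deadweight loss = ½ × 18.6722 × 22.5 = $210.06 million.

$210.06 million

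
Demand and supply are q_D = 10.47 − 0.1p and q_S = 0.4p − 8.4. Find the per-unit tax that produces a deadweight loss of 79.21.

44.5

In inverse form: demand p = 104.7 − 10q, supply p = 21 + 2.5q.
Competitive equilibrium: 104.7 − 10q = 21 + 2.5q → q* = 6.696, p* = 37.74.
A tax t gives Δq = t/12.5 and wedge t, so DWL = t²/25.
t²/25 = 79.21 → t² = 1980.25 → t = 44.5.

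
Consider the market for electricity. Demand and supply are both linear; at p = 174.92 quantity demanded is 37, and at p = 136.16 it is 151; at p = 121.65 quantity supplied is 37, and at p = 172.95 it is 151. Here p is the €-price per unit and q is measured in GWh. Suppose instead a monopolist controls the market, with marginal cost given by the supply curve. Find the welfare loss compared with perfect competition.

€389.99

Demand slope = (136.16 − 174.92)/(151 − 37) = −0.34, so p = 187.5 − 0.34q.
Supply slope = (172.95 − 121.65)/(151 − 37) = 0.45, so p = 105 + 0.45q.
Competitive equilibrium: 187.5 − 0.34q = 105 + 0.45q → q* = 104.4304, p* = 151.9937.
Marginal revenue: MR = 187.5 − 0.68q. Set MR = MC: 187.5 − 0.68q = 105 + 0.45q → q_m = 73.0088.
Price p_m = 187.5 − 0.34·73.0088 = 162.677; MC(q_m) = 105 + 0.45·73.0088 = 137.854.
Competitive q* = 104.4304, so Δq = 31.4216; wedge = 162.677 − 137.854 = 24.823.
DWL = ½ × 31.4216 × 24.823 = €389.99.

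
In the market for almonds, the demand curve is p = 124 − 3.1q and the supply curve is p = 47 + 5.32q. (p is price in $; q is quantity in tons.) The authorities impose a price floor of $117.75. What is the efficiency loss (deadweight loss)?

Competitive equilibrium: 124 − 3.1q = 47 + 5.32q → q* = 9.1449, p* = 95.6508.
At the floor p = 117.75, quantity demanded = (124 − 117.75)/3.1 = 2.0161.
Sellers' marginal cost at q' = 2.0161: 47 + 5.32·2.0161 = 57.7257.
Δq = 9.1449 − 2.0161 = 7.1288; wedge = 117.75 − 57.7257 = 60.0243.
Welfare loss = ½ × 7.1288 × 60.0243 = $213.95.

$213.95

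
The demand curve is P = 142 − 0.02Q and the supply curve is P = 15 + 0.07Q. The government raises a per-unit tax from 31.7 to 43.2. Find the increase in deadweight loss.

4785.28

Competitive equilibrium: 142 − 0.02Q = 15 + 0.07Q → Q* = 1411.1111, P* = 113.7778.
For a per-unit tax t: ΔQ = t/0.09, so DWL = ½·t·(t/0.09) = t²/0.18.
At t = 31.7: DWL = 5582.722. At t = 43.2: DWL = 10368.
Increase = 10368 − 5582.722 = 4785.28.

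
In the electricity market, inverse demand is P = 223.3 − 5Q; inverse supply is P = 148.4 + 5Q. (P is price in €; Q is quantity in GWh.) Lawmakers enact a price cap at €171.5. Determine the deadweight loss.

Competitive equilibrium: 223.3 − 5Q = 148.4 + 5Q → Q* = 7.49, P* = 185.85.
At the ceiling P = 171.5, quantity supplied = (171.5 − 148.4)/5 = 4.62.
Willingness to pay at Q' = 4.62: 223.3 − 5·4.62 = 200.2.
ΔQ = 7.49 − 4.62 = 2.87; wedge = 200.2 − 171.5 = 28.7.
Deadweight loss = ½ × 2.87 × 28.7 = €41.18.

€41.18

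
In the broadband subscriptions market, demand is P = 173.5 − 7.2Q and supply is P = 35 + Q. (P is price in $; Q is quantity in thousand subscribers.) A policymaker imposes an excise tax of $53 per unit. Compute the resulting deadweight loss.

$171.28 thousand

Competitive equilibrium: 173.5 − 7.2Q = 35 + Q → Q* = 16.8902, P* = 51.8902.
With the tax, the buyer price exceeds the seller price by 53: (173.5 − 7.2Q) − (35 + Q) = 53 → Q' = 10.4268.
ΔQ = 16.8902 − 10.4268 = 6.4634; the wedge equals the tax, 53.
Welfare loss = ½ × 6.4634 × 53 = $171.28 thousand.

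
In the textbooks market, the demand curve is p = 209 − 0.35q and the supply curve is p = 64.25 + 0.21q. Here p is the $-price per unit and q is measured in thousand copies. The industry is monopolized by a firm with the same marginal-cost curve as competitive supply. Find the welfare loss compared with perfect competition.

$2767.40 thousand

Competitive equilibrium: 209 − 0.35q = 64.25 + 0.21q → q* = 258.4821, p* = 118.5313.
Marginal revenue: MR = 209 − 0.7q. Set MR = MC: 209 − 0.7q = 64.25 + 0.21q → q_m = 159.0659.
Price p_m = 209 − 0.35·159.0659 = 153.3269; MC(q_m) = 64.25 + 0.21·159.0659 = 97.6538.
Competitive q* = 258.4821, so Δq = 99.4162; wedge = 153.3269 − 97.6538 = 55.6731.
Welfare loss = ½ × 99.4162 × 55.6731 = $2767.40 thousand.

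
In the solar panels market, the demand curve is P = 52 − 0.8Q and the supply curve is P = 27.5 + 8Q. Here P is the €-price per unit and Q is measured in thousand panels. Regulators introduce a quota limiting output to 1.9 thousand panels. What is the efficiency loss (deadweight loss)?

Competitive equilibrium: 52 − 0.8Q = 27.5 + 8Q → Q* = 2.7841, P* = 49.7727.
At Q = 1.9: demand price = 52 − 0.8·1.9 = 50.48; supply price = 27.5 + 8·1.9 = 42.7.
ΔQ = 2.7841 − 1.9 = 0.8841; wedge = 50.48 − 42.7 = 7.78.
Welfare loss = ½ × 0.8841 × 7.78 = €3.44 thousand.

€3.44 thousand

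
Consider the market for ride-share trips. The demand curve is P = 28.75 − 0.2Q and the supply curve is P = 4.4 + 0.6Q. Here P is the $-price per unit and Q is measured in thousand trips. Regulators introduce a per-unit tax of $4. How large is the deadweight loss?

Competitive equilibrium: 28.75 − 0.2Q = 4.4 + 0.6Q → Q* = 30.4375, P* = 22.6625.
With the tax, the buyer price exceeds the seller price by 4: (28.75 − 0.2Q) − (4.4 + 0.6Q) = 4 → Q' = 25.4375.
ΔQ = 30.4375 − 25.4375 = 5; the wedge equals the tax, 4.
DWL = ½ × 5 × 4 = $10 thousand.

$10 thousand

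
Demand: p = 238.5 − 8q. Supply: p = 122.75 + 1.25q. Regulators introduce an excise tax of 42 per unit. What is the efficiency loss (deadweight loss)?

95.35

Competitive equilibrium: 238.5 − 8q = 122.75 + 1.25q → q* = 12.5135, p* = 138.3919.
With the tax, the buyer price exceeds the seller price by 42: (238.5 − 8q) − (122.75 + 1.25q) = 42 → q' = 7.973.
Δq = 12.5135 − 7.973 = 4.5405; the wedge equals the tax, 42.
Deadweight loss = ½ × 4.5405 × 42 = 95.35.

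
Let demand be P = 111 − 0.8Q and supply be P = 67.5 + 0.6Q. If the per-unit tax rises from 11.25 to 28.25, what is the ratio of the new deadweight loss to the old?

Competitive equilibrium: 111 − 0.8Q = 67.5 + 0.6Q → Q* = 31.0714, P* = 86.1429.
For a per-unit tax t: ΔQ = t/1.4, so DWL = ½·t·(t/1.4) = t²/2.8.
At t = 11.25: DWL = 45.201. At t = 28.25: DWL = 285.022.
Ratio = (28.25/11.25)² = 6.306.

6.306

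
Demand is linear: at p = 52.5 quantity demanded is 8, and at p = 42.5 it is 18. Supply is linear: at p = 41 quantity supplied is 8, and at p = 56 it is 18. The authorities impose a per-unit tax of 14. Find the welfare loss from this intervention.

Demand slope = (42.5 − 52.5)/(18 − 8) = −1, so p = 60.5 − q.
Supply slope = (56 − 41)/(18 − 8) = 1.5, so p = 29 + 1.5q.
Competitive equilibrium: 60.5 − q = 29 + 1.5q → q* = 12.6, p* = 47.9.
With the tax, the buyer price exceeds the seller price by 14: (60.5 − q) − (29 + 1.5q) = 14 → q' = 7.
Δq = 12.6 − 7 = 5.6; the wedge equals the tax, 14.
DWL = ½ × 5.6 × 14 = 39.20.

39.20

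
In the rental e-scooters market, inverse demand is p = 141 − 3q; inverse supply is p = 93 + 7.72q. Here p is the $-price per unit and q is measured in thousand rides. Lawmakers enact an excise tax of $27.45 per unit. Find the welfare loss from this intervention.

$35.14 thousand

Competitive equilibrium: 141 − 3q = 93 + 7.72q → q* = 4.4776, p* = 127.5672.
With the tax, the buyer price exceeds the seller price by 27.45: (141 − 3q) − (93 + 7.72q) = 27.45 → q' = 1.917.
Δq = 4.4776 − 1.917 = 2.5606; the wedge equals the tax, 27.45.
The triangle = ½ × 2.5606 × 27.45 = $35.14 thousand.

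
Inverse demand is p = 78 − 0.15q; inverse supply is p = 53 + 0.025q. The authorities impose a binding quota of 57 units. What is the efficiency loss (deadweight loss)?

Competitive equilibrium: 78 − 0.15q = 53 + 0.025q → q* = 142.8571, p* = 56.5714.
At q = 57: demand price = 78 − 0.15·57 = 69.45; supply price = 53 + 0.025·57 = 54.425.
Δq = 142.8571 − 57 = 85.8571; wedge = 69.45 − 54.425 = 15.025.
DWL = ½ × 85.8571 × 15.025 = 645.

645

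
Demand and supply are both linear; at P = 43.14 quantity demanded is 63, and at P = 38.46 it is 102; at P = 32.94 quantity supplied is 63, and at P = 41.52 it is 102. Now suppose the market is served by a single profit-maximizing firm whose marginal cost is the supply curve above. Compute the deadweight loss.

Demand slope = (38.46 − 43.14)/(102 − 63) = −0.12, so P = 50.7 − 0.12Q.
Supply slope = (41.52 − 32.94)/(102 − 63) = 0.22, so P = 19.08 + 0.22Q.
Competitive equilibrium: 50.7 − 0.12Q = 19.08 + 0.22Q → Q* = 93, P* = 39.54.
Marginal revenue: MR = 50.7 − 0.24Q. Set MR = MC: 50.7 − 0.24Q = 19.08 + 0.22Q → Q_m = 68.7391.
Price P_m = 50.7 − 0.12·68.7391 = 42.4513; MC(Q_m) = 19.08 + 0.22·68.7391 = 34.2026.
Competitive Q* = 93, so ΔQ = 24.2609; wedge = 42.4513 − 34.2026 = 8.2487.
DWL = ½ × 24.2609 × 8.2487 = 100.06.

100.06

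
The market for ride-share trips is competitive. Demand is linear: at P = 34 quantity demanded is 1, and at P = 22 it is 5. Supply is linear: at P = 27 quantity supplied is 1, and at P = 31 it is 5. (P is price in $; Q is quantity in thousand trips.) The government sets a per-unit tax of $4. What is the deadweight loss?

Demand slope = (22 − 34)/(5 − 1) = −3, so P = 37 − 3Q.
Supply slope = (31 − 27)/(5 − 1) = 1, so P = 26 + Q.
Competitive equilibrium: 37 − 3Q = 26 + Q → Q* = 2.75, P* = 28.75.
With the tax, the buyer price exceeds the seller price by 4: (37 − 3Q) − (26 + Q) = 4 → Q' = 1.75.
ΔQ = 2.75 − 1.75 = 1; the wedge equals the tax, 4.
The triangle = ½ × 1 × 4 = $2 thousand.

$2 thousand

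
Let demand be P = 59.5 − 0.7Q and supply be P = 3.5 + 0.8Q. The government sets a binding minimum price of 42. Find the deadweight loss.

Competitive equilibrium: 59.5 − 0.7Q = 3.5 + 0.8Q → Q* = 37.3333, P* = 33.3667.
At the floor P = 42, quantity demanded = (59.5 − 42)/0.7 = 25.
Sellers' marginal cost at Q' = 25: 3.5 + 0.8·25 = 23.5.
ΔQ = 37.3333 − 25 = 12.3333; wedge = 42 − 23.5 = 18.5.
The triangle = ½ × 12.3333 × 18.5 = 114.08.

114.08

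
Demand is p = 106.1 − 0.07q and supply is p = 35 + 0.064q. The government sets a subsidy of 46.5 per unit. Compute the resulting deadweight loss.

8068.10

Competitive equilibrium: 106.1 − 0.07q = 35 + 0.064q → q* = 530.597, p* = 68.9582.
The subsidy lowers effective supply by 46.5: p = 0.064q − 11.5.
New quantity: 106.1 − 0.07q = 0.064q − 11.5 → q' = 877.6119.
Overproduction Δq = 877.6119 − 530.597 = 347.0149; wedge = subsidy = 46.5.
Deadweight loss = ½ × 347.0149 × 46.5 = 8068.10.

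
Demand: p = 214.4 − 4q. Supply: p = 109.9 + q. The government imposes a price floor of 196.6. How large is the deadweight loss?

Competitive equilibrium: 214.4 − 4q = 109.9 + q → q* = 20.9, p* = 130.8.
At the floor p = 196.6, quantity demanded = (214.4 − 196.6)/4 = 4.45.
Sellers' marginal cost at q' = 4.45: 109.9 + 1·4.45 = 114.35.
Δq = 20.9 − 4.45 = 16.45; wedge = 196.6 − 114.35 = 82.25.
Welfare loss = ½ × 16.45 × 82.25 = 676.51.

676.51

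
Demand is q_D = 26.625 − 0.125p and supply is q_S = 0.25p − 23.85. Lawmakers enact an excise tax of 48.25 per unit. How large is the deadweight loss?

In inverse form: demand p = 213 − 8q, supply p = 95.4 + 4q.
Competitive equilibrium: 213 − 8q = 95.4 + 4q → q* = 9.8, p* = 134.6.
With the tax, the buyer price exceeds the seller price by 48.25: (213 − 8q) − (95.4 + 4q) = 48.25 → q' = 5.7792.
Δq = 9.8 − 5.7792 = 4.0208; the wedge equals the tax, 48.25.
Deadweight loss = ½ × 4.0208 × 48.25 = 97.

97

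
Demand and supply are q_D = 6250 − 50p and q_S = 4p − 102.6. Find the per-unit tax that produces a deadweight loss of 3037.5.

In inverse form: demand p = 125 − 0.02q, supply p = 25.65 + 0.25q.
Competitive equilibrium: 125 − 0.02q = 25.65 + 0.25q → q* = 367.963, p* = 117.6407.
A tax t gives Δq = t/0.27 and wedge t, so DWL = t²/0.54.
t²/0.54 = 3037.5 → t² = 1640.25 → t = 40.5.

40.5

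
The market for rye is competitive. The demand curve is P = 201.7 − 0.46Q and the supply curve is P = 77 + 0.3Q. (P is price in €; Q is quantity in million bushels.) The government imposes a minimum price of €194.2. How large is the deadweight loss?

Competitive equilibrium: 201.7 − 0.46Q = 77 + 0.3Q → Q* = 164.0789, P* = 126.2237.
At the floor P = 194.2, quantity demanded = (201.7 − 194.2)/0.46 = 16.3043.
Sellers' marginal cost at Q' = 16.3043: 77 + 0.3·16.3043 = 81.8913.
ΔQ = 164.0789 − 16.3043 = 147.7746; wedge = 194.2 − 81.8913 = 112.3087.
The triangle = ½ × 147.7746 × 112.3087 = €8298.19 million.

€8298.19 million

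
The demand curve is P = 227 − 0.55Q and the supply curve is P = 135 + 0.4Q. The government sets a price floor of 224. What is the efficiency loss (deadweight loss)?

3967.05

Competitive equilibrium: 227 − 0.55Q = 135 + 0.4Q → Q* = 96.8421, P* = 173.7368.
At the floor P = 224, quantity demanded = (227 − 224)/0.55 = 5.4545.
Sellers' marginal cost at Q' = 5.4545: 135 + 0.4·5.4545 = 137.1818.
ΔQ = 96.8421 − 5.4545 = 91.3876; wedge = 224 − 137.1818 = 86.8182.
Welfare loss = ½ × 91.3876 × 86.8182 = 3967.05.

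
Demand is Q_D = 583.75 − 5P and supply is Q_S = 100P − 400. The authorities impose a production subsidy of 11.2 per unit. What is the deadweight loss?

298.67

In inverse form: demand P = 116.75 − 0.2Q, supply P = 4 + 0.01Q.
Competitive equilibrium: 116.75 − 0.2Q = 4 + 0.01Q → Q* = 536.9048, P* = 9.369.
The subsidy lowers effective supply by 11.2: P = 0.01Q − 7.2.
New quantity: 116.75 − 0.2Q = 0.01Q − 7.2 → Q' = 590.2381.
Overproduction ΔQ = 590.2381 − 536.9048 = 53.3333; wedge = subsidy = 11.2.
Welfare loss = ½ × 53.3333 × 11.2 = 298.67.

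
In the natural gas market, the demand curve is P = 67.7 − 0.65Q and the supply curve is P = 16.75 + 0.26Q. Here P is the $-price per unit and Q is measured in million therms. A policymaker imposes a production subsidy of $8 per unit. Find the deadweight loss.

$35.16 million

Competitive equilibrium: 67.7 − 0.65Q = 16.75 + 0.26Q → Q* = 55.989, P* = 31.3071.
The subsidy lowers effective supply by 8: P = 8.75 + 0.26Q.
New quantity: 67.7 − 0.65Q = 8.75 + 0.26Q → Q' = 64.7802.
Overproduction ΔQ = 64.7802 − 55.989 = 8.7912; wedge = subsidy = 8.
Deadweight loss = ½ × 8.7912 × 8 = $35.16 million.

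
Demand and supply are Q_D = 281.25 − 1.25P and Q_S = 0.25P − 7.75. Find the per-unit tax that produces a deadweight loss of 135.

36

In inverse form: demand P = 225 − 0.8Q, supply P = 31 + 4Q.
Competitive equilibrium: 225 − 0.8Q = 31 + 4Q → Q* = 40.4167, P* = 192.6667.
A tax t gives ΔQ = t/4.8 and wedge t, so DWL = t²/9.6.
t²/9.6 = 135 → t² = 1296 → t = 36.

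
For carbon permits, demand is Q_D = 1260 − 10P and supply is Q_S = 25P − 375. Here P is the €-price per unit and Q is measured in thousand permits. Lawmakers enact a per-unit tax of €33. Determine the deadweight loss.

In inverse form: demand P = 126 − 0.1Q, supply P = 15 + 0.04Q.
Competitive equilibrium: 126 − 0.1Q = 15 + 0.04Q → Q* = 792.85714, P* = 46.71429.
With the tax, the buyer price exceeds the seller price by 33: (126 − 0.1Q) − (15 + 0.04Q) = 33 → Q' = 557.14286.
ΔQ = 792.85714 − 557.14286 = 235.71428; the wedge equals the tax, 33.
Deadweight loss = ½ × 235.71428 × 33 = €3889.29 thousand.

€3889.29 thousand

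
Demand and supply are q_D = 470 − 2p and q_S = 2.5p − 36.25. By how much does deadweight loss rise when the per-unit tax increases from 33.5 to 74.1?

2426.98

In inverse form: demand p = 235 − 0.5q, supply p = 14.5 + 0.4q.
Competitive equilibrium: 235 − 0.5q = 14.5 + 0.4q → q* = 245, p* = 112.5.
For a per-unit tax t: Δq = t/0.9, so DWL = ½·t·(t/0.9) = t²/1.8.
At t = 33.5: DWL = 623.472. At t = 74.1: DWL = 3050.45.
Increase = 3050.45 − 623.472 = 2426.98.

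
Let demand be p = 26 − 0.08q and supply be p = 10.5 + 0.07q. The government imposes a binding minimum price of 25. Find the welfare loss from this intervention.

618.80

Competitive equilibrium: 26 − 0.08q = 10.5 + 0.07q → q* = 103.3333, p* = 17.7333.
At the floor p = 25, quantity demanded = (26 − 25)/0.08 = 12.5.
Sellers' marginal cost at q' = 12.5: 10.5 + 0.07·12.5 = 11.375.
Δq = 103.3333 − 12.5 = 90.8333; wedge = 25 − 11.375 = 13.625.
The triangle = ½ × 90.8333 × 13.625 = 618.80.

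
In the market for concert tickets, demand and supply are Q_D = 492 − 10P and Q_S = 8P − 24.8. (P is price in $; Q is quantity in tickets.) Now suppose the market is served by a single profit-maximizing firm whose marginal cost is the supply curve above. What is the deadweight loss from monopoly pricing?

$447.12

In inverse form: demand P = 49.2 − 0.1Q, supply P = 3.1 + 0.125Q.
Competitive equilibrium: 49.2 − 0.1Q = 3.1 + 0.125Q → Q* = 204.8889, P* = 28.7111.
Marginal revenue: MR = 49.2 − 0.2Q. Set MR = MC: 49.2 − 0.2Q = 3.1 + 0.125Q → Q_m = 141.8462.
Price P_m = 49.2 − 0.1·141.8462 = 35.0154; MC(Q_m) = 3.1 + 0.125·141.8462 = 20.8308.
Competitive Q* = 204.8889, so ΔQ = 63.0427; wedge = 35.0154 − 20.8308 = 14.1846.
Deadweight loss = ½ × 63.0427 × 14.1846 = $447.12.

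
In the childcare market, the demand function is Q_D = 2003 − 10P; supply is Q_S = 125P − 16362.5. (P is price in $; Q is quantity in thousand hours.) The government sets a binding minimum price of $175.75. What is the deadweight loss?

$8514.86 thousand

In inverse form: demand P = 200.3 − 0.1Q, supply P = 130.9 + 0.008Q.
Competitive equilibrium: 200.3 − 0.1Q = 130.9 + 0.008Q → Q* = 642.5926, P* = 136.0407.
At the floor P = 175.75, quantity demanded = (200.3 − 175.75)/0.1 = 245.5.
Sellers' marginal cost at Q' = 245.5: 130.9 + 0.008·245.5 = 132.864.
ΔQ = 642.5926 − 245.5 = 397.0926; wedge = 175.75 − 132.864 = 42.886.
DWL = ½ × 397.0926 × 42.886 = $8514.86 thousand.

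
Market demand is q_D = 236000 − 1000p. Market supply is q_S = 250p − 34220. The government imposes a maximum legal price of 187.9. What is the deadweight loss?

In inverse form: demand p = 236 − 0.001q, supply p = 136.88 + 0.004q.
Competitive equilibrium: 236 − 0.001q = 136.88 + 0.004q → q* = 19824, p* = 216.176.
At the ceiling p = 187.9, quantity supplied = (187.9 − 136.88)/0.004 = 12755.
Willingness to pay at q' = 12755: 236 − 0.001·12755 = 223.245.
Δq = 19824 − 12755 = 7069; wedge = 223.245 − 187.9 = 35.345.
DWL = ½ × 7069 × 35.345 = 124926.90.

124926.90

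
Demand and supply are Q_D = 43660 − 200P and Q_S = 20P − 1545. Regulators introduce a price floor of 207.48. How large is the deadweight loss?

In inverse form: demand P = 218.3 − 0.005Q, supply P = 77.25 + 0.05Q.
Competitive equilibrium: 218.3 − 0.005Q = 77.25 + 0.05Q → Q* = 2564.5455, P* = 205.4773.
At the floor P = 207.48, quantity demanded = (218.3 − 207.48)/0.005 = 2164.
Sellers' marginal cost at Q' = 2164: 77.25 + 0.05·2164 = 185.45.
ΔQ = 2564.5455 − 2164 = 400.5455; wedge = 207.48 − 185.45 = 22.03.
Welfare loss = ½ × 400.5455 × 22.03 = 4412.01.

4412.01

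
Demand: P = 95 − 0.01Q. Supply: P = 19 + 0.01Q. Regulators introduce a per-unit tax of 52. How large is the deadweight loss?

Competitive equilibrium: 95 − 0.01Q = 19 + 0.01Q → Q* = 3800, P* = 57.
With the tax, the buyer price exceeds the seller price by 52: (95 − 0.01Q) − (19 + 0.01Q) = 52 → Q' = 1200.
ΔQ = 3800 − 1200 = 2600; the wedge equals the tax, 52.
DWL = ½ × 2600 × 52 = 67600.

67600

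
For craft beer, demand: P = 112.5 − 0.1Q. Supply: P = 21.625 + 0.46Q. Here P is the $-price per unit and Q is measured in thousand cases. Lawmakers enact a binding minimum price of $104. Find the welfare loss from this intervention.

$1672.08 thousand

Competitive equilibrium: 112.5 − 0.1Q = 21.625 + 0.46Q → Q* = 162.2768, P* = 96.2723.
At the floor P = 104, quantity demanded = (112.5 − 104)/0.1 = 85.
Sellers' marginal cost at Q' = 85: 21.625 + 0.46·85 = 60.725.
ΔQ = 162.2768 − 85 = 77.2768; wedge = 104 − 60.725 = 43.275.
The triangle = ½ × 77.2768 × 43.275 = $1672.08 thousand.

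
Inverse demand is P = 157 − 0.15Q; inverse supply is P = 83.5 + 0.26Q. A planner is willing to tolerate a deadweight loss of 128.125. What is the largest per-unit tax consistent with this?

10.25

Competitive equilibrium: 157 − 0.15Q = 83.5 + 0.26Q → Q* = 179.2683, P* = 130.1098.
A tax t gives ΔQ = t/0.41 and wedge t, so DWL = t²/0.82.
t²/0.82 = 128.125 → t² = 105.0625 → t = 10.25.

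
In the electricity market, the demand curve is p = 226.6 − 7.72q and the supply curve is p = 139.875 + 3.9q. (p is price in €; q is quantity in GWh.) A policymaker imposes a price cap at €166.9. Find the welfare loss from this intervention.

€1.66

Competitive equilibrium: 226.6 − 7.72q = 139.875 + 3.9q → q* = 7.4634, p* = 168.9824.
At the ceiling p = 166.9, quantity supplied = (166.9 − 139.875)/3.9 = 6.9295.
Willingness to pay at q' = 6.9295: 226.6 − 7.72·6.9295 = 173.1043.
Δq = 7.4634 − 6.9295 = 0.5339; wedge = 173.1043 − 166.9 = 6.2043.
Welfare loss = ½ × 0.5339 × 6.2043 = €1.66.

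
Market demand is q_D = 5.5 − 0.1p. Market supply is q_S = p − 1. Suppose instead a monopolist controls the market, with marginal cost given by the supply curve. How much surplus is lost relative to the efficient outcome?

In inverse form: demand p = 55 − 10q, supply p = 1 + q.
Competitive equilibrium: 55 − 10q = 1 + q → q* = 4.9091, p* = 5.9091.
Marginal revenue: MR = 55 − 20q. Set MR = MC: 55 − 20q = 1 + q → q_m = 2.5714.
Price p_m = 55 − 10·2.5714 = 29.286; MC(q_m) = 1 + 1·2.5714 = 3.5714.
Competitive q* = 4.9091, so Δq = 2.3377; wedge = 29.286 − 3.5714 = 25.7146.
The triangle = ½ × 2.3377 × 25.7146 = 30.06.

30.06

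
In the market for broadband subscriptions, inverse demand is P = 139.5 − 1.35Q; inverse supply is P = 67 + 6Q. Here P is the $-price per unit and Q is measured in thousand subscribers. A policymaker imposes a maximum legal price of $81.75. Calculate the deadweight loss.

Competitive equilibrium: 139.5 − 1.35Q = 67 + 6Q → Q* = 9.8639, P* = 126.1837.
At the ceiling P = 81.75, quantity supplied = (81.75 − 67)/6 = 2.4583.
Willingness to pay at Q' = 2.4583: 139.5 − 1.35·2.4583 = 136.1813.
ΔQ = 9.8639 − 2.4583 = 7.4056; wedge = 136.1813 − 81.75 = 54.4313.
Deadweight loss = ½ × 7.4056 × 54.4313 = $201.55 thousand.

$201.55 thousand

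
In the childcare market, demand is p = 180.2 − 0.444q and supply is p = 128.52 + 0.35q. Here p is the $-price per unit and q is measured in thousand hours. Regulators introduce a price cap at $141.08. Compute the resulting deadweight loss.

$338.55 thousand

Competitive equilibrium: 180.2 − 0.444q = 128.52 + 0.35q → q* = 65.0882, p* = 151.3009.
At the ceiling p = 141.08, quantity supplied = (141.08 − 128.52)/0.35 = 35.8857.
Willingness to pay at q' = 35.8857: 180.2 − 0.444·35.8857 = 164.2667.
Δq = 65.0882 − 35.8857 = 29.2025; wedge = 164.2667 − 141.08 = 23.1867.
The triangle = ½ × 29.2025 × 23.1867 = $338.55 thousand.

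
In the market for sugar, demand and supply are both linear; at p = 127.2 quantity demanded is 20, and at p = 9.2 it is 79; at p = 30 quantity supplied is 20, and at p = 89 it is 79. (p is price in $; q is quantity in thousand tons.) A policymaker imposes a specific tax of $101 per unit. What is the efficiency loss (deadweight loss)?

$1700.17 thousand

Demand slope = (9.2 − 127.2)/(79 − 20) = −2, so p = 167.2 − 2q.
Supply slope = (89 − 30)/(79 − 20) = 1, so p = 10 + q.
Competitive equilibrium: 167.2 − 2q = 10 + q → q* = 52.4, p* = 62.4.
With the tax, the buyer price exceeds the seller price by 101: (167.2 − 2q) − (10 + q) = 101 → q' = 18.7333.
Δq = 52.4 − 18.7333 = 33.6667; the wedge equals the tax, 101.
The triangle = ½ × 33.6667 × 101 = $1700.17 thousand.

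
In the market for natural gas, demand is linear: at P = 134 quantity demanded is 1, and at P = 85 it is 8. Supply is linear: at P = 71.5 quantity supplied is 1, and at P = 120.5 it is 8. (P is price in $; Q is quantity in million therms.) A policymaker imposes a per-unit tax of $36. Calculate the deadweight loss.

$46.29 million

Demand slope = (85 − 134)/(8 − 1) = −7, so P = 141 − 7Q.
Supply slope = (120.5 − 71.5)/(8 − 1) = 7, so P = 64.5 + 7Q.
Competitive equilibrium: 141 − 7Q = 64.5 + 7Q → Q* = 5.4643, P* = 102.75.
With the tax, the buyer price exceeds the seller price by 36: (141 − 7Q) − (64.5 + 7Q) = 36 → Q' = 2.8929.
ΔQ = 5.4643 − 2.8929 = 2.5714; the wedge equals the tax, 36.
Welfare loss = ½ × 2.5714 × 36 = $46.29 million.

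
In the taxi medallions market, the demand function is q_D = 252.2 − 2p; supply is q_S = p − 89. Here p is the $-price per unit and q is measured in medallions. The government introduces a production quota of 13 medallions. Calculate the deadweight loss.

$103.25

In inverse form: demand p = 126.1 − 0.5q, supply p = 89 + q.
Competitive equilibrium: 126.1 − 0.5q = 89 + q → q* = 24.7333, p* = 113.7333.
At q = 13: demand price = 126.1 − 0.5·13 = 119.6; supply price = 89 + 1·13 = 102.
Δq = 24.7333 − 13 = 11.7333; wedge = 119.6 − 102 = 17.6.
Deadweight loss = ½ × 11.7333 × 17.6 = $103.25.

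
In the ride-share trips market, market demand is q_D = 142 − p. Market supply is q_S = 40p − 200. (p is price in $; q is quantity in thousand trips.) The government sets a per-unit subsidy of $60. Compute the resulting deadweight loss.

In inverse form: demand p = 142 − q, supply p = 5 + 0.025q.
Competitive equilibrium: 142 − q = 5 + 0.025q → q* = 133.6585, p* = 8.3415.
The subsidy lowers effective supply by 60: p = 0.025q − 55.
New quantity: 142 − q = 0.025q − 55 → q' = 192.1951.
Overproduction Δq = 192.1951 − 133.6585 = 58.5366; wedge = subsidy = 60.
DWL = ½ × 58.5366 × 60 = $1756.10 thousand.

$1756.10 thousand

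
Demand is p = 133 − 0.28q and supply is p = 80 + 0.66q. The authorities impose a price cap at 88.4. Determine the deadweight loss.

Competitive equilibrium: 133 − 0.28q = 80 + 0.66q → q* = 56.383, p* = 117.2128.
At the ceiling p = 88.4, quantity supplied = (88.4 − 80)/0.66 = 12.7273.
Willingness to pay at q' = 12.7273: 133 − 0.28·12.7273 = 129.4364.
Δq = 56.383 − 12.7273 = 43.6557; wedge = 129.4364 − 88.4 = 41.0364.
Deadweight loss = ½ × 43.6557 × 41.0364 = 895.74.

895.74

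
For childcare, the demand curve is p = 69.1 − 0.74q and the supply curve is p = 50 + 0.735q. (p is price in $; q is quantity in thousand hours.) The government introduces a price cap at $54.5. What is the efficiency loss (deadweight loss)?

$34.37 thousand

Competitive equilibrium: 69.1 − 0.74q = 50 + 0.735q → q* = 12.9492, p* = 59.5176.
At the ceiling p = 54.5, quantity supplied = (54.5 − 50)/0.735 = 6.1224.
Willingness to pay at q' = 6.1224: 69.1 − 0.74·6.1224 = 64.5694.
Δq = 12.9492 − 6.1224 = 6.8268; wedge = 64.5694 − 54.5 = 10.0694.
DWL = ½ × 6.8268 × 10.0694 = $34.37 thousand.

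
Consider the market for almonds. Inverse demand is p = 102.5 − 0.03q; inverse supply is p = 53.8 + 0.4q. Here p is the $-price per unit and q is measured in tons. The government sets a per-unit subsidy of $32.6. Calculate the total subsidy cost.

$6163.67

Competitive equilibrium: 102.5 − 0.03q = 53.8 + 0.4q → q* = 113.25581, p* = 99.10233.
The subsidy lowers effective supply by 32.6: p = 21.2 + 0.4q.
New quantity: 102.5 − 0.03q = 21.2 + 0.4q → q' = 189.06977.
Total subsidy cost = 32.6 × 189.06977 = $6163.67.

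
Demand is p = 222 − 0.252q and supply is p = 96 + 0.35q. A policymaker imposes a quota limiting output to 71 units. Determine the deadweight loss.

Competitive equilibrium: 222 − 0.252q = 96 + 0.35q → q* = 209.3023, p* = 169.2558.
At q = 71: demand price = 222 − 0.252·71 = 204.108; supply price = 96 + 0.35·71 = 120.85.
Δq = 209.3023 − 71 = 138.3023; wedge = 204.108 − 120.85 = 83.258.
DWL = ½ × 138.3023 × 83.258 = 5757.39.

5757.39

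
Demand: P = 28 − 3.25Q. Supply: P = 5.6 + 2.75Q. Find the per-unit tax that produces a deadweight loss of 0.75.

Competitive equilibrium: 28 − 3.25Q = 5.6 + 2.75Q → Q* = 3.7333, P* = 15.8667.
A tax t gives ΔQ = t/6 and wedge t, so DWL = t²/12.
t²/12 = 0.75 → t² = 9 → t = 3.

3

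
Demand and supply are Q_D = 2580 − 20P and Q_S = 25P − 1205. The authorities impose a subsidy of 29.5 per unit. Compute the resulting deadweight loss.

4834.72

In inverse form: demand P = 129 − 0.05Q, supply P = 48.2 + 0.04Q.
Competitive equilibrium: 129 − 0.05Q = 48.2 + 0.04Q → Q* = 897.7778, P* = 84.1111.
The subsidy lowers effective supply by 29.5: P = 18.7 + 0.04Q.
New quantity: 129 − 0.05Q = 18.7 + 0.04Q → Q' = 1225.5556.
Overproduction ΔQ = 1225.5556 − 897.7778 = 327.7778; wedge = subsidy = 29.5.
Welfare loss = ½ × 327.7778 × 29.5 = 4834.72.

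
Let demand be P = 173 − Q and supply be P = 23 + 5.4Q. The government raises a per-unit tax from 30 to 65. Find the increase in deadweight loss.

259.77

Competitive equilibrium: 173 − Q = 23 + 5.4Q → Q* = 23.4375, P* = 149.5625.
For a per-unit tax t: ΔQ = t/6.4, so DWL = ½·t·(t/6.4) = t²/12.8.
At t = 30: DWL = 70.313. At t = 65: DWL = 330.078.
Increase = 330.078 − 70.313 = 259.77.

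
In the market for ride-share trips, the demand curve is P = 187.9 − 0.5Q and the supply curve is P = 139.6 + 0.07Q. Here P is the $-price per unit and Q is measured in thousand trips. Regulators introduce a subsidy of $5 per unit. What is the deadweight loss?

Competitive equilibrium: 187.9 − 0.5Q = 139.6 + 0.07Q → Q* = 84.7368, P* = 145.5316.
The subsidy lowers effective supply by 5: P = 134.6 + 0.07Q.
New quantity: 187.9 − 0.5Q = 134.6 + 0.07Q → Q' = 93.5088.
Overproduction ΔQ = 93.5088 − 84.7368 = 8.772; wedge = subsidy = 5.
Deadweight loss = ½ × 8.772 × 5 = $21.93 thousand.

$21.93 thousand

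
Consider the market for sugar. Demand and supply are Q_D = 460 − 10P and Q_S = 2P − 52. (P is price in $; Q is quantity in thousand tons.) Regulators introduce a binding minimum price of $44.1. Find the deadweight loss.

In inverse form: demand P = 46 − 0.1Q, supply P = 26 + 0.5Q.
Competitive equilibrium: 46 − 0.1Q = 26 + 0.5Q → Q* = 33.3333, P* = 42.6667.
At the floor P = 44.1, quantity demanded = (46 − 44.1)/0.1 = 19.
Sellers' marginal cost at Q' = 19: 26 + 0.5·19 = 35.5.
ΔQ = 33.3333 − 19 = 14.3333; wedge = 44.1 − 35.5 = 8.6.
Deadweight loss = ½ × 14.3333 × 8.6 = $61.63 thousand.

$61.63 thousand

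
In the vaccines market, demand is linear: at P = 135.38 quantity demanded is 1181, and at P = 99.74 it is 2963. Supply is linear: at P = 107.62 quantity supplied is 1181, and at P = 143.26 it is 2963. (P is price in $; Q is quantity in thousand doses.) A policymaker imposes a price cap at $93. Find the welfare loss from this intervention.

Demand slope = (99.74 − 135.38)/(2963 − 1181) = −0.02, so P = 159 − 0.02Q.
Supply slope = (143.26 − 107.62)/(2963 − 1181) = 0.02, so P = 84 + 0.02Q.
Competitive equilibrium: 159 − 0.02Q = 84 + 0.02Q → Q* = 1875, P* = 121.5.
At the ceiling P = 93, quantity supplied = (93 − 84)/0.02 = 450.
Willingness to pay at Q' = 450: 159 − 0.02·450 = 150.
ΔQ = 1875 − 450 = 1425; wedge = 150 − 93 = 57.
DWL = ½ × 1425 × 57 = $40612.50 thousand.

$40612.50 thousand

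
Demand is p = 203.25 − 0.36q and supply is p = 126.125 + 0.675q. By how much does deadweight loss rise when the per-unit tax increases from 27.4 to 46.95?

Competitive equilibrium: 203.25 − 0.36q = 126.125 + 0.675q → q* = 74.5169, p* = 176.4239.
For a per-unit tax t: Δq = t/1.035, so DWL = ½·t·(t/1.035) = t²/2.07.
At t = 27.4: DWL = 362.686. At t = 46.95: DWL = 1064.88.
Increase = 1064.88 − 362.686 = 702.19.

702.19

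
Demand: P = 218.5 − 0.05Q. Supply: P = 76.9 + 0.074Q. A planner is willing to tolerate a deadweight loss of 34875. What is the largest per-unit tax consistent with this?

Competitive equilibrium: 218.5 − 0.05Q = 76.9 + 0.074Q → Q* = 1141.9355, P* = 161.4032.
A tax t gives ΔQ = t/0.124 and wedge t, so DWL = t²/0.248.
t²/0.248 = 34875 → t² = 8649 → t = 93.

93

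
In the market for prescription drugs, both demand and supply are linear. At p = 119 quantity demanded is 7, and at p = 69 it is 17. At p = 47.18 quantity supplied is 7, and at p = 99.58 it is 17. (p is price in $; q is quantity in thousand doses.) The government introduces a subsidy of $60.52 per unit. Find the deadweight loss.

$178.84 thousand

Demand slope = (69 − 119)/(17 − 7) = −5, so p = 154 − 5q.
Supply slope = (99.58 − 47.18)/(17 − 7) = 5.24, so p = 10.5 + 5.24q.
Competitive equilibrium: 154 − 5q = 10.5 + 5.24q → q* = 14.0137, p* = 83.9316.
The subsidy lowers effective supply by 60.52: p = 5.24q − 50.02.
New quantity: 154 − 5q = 5.24q − 50.02 → q' = 19.9238.
Overproduction Δq = 19.9238 − 14.0137 = 5.9101; wedge = subsidy = 60.52.
The triangle = ½ × 5.9101 × 60.52 = $178.84 thousand.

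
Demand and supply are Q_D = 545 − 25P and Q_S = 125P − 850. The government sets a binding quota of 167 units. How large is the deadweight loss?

In inverse form: demand P = 21.8 − 0.04Q, supply P = 6.8 + 0.008Q.
Competitive equilibrium: 21.8 − 0.04Q = 6.8 + 0.008Q → Q* = 312.5, P* = 9.3.
At Q = 167: demand price = 21.8 − 0.04·167 = 15.12; supply price = 6.8 + 0.008·167 = 8.136.
ΔQ = 312.5 − 167 = 145.5; wedge = 15.12 − 8.136 = 6.984.
Welfare loss = ½ × 145.5 × 6.984 = 508.086.

508.086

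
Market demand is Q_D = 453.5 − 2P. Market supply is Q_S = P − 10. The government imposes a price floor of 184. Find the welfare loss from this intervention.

2610.75

In inverse form: demand P = 226.75 − 0.5Q, supply P = 10 + Q.
Competitive equilibrium: 226.75 − 0.5Q = 10 + Q → Q* = 144.5, P* = 154.5.
At the floor P = 184, quantity demanded = (226.75 − 184)/0.5 = 85.5.
Sellers' marginal cost at Q' = 85.5: 10 + 1·85.5 = 95.5.
ΔQ = 144.5 − 85.5 = 59; wedge = 184 − 95.5 = 88.5.
DWL = ½ × 59 × 88.5 = 2610.75.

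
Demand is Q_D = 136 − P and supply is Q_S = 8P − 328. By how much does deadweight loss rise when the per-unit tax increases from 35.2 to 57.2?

In inverse form: demand P = 136 − Q, supply P = 41 + 0.125Q.
Competitive equilibrium: 136 − Q = 41 + 0.125Q → Q* = 84.4444, P* = 51.5556.
For a per-unit tax t: ΔQ = t/1.125, so DWL = ½·t·(t/1.125) = t²/2.25.
At t = 35.2: DWL = 550.684. At t = 57.2: DWL = 1454.151.
Increase = 1454.151 − 550.684 = 903.47.

903.47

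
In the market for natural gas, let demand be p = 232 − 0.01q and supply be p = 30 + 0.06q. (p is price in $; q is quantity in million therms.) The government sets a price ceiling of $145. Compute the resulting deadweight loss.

$32866.87 million

Competitive equilibrium: 232 − 0.01q = 30 + 0.06q → q* = 2885.7142857, p* = 203.1428571.
At the ceiling p = 145, quantity supplied = (145 − 30)/0.06 = 1916.6666667.
Willingness to pay at q' = 1916.6666667: 232 − 0.01·1916.6666667 = 212.8333333.
Δq = 2885.7142857 − 1916.6666667 = 969.047619; wedge = 212.8333333 − 145 = 67.8333333.
Deadweight loss = ½ × 969.047619 × 67.8333333 = $32866.87 million.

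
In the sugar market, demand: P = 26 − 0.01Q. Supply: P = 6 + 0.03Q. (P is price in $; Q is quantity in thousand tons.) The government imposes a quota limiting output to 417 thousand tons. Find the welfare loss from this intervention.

Competitive equilibrium: 26 − 0.01Q = 6 + 0.03Q → Q* = 500, P* = 21.
At Q = 417: demand price = 26 − 0.01·417 = 21.83; supply price = 6 + 0.03·417 = 18.51.
ΔQ = 500 − 417 = 83; wedge = 21.83 − 18.51 = 3.32.
Deadweight loss = ½ × 83 × 3.32 = $137.78 thousand.

$137.78 thousand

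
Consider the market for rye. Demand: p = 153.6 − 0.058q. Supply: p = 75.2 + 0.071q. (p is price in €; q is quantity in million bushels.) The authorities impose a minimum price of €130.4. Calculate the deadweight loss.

Competitive equilibrium: 153.6 − 0.058q = 75.2 + 0.071q → q* = 607.7519, p* = 118.3504.
At the floor p = 130.4, quantity demanded = (153.6 − 130.4)/0.058 = 400.
Sellers' marginal cost at q' = 400: 75.2 + 0.071·400 = 103.6.
Δq = 607.7519 − 400 = 207.7519; wedge = 130.4 − 103.6 = 26.8.
The triangle = ½ × 207.7519 × 26.8 = €2783.88 million.

€2783.88 million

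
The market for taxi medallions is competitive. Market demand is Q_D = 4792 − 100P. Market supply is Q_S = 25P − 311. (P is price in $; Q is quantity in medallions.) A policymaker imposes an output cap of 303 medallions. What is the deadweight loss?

$4133.089

In inverse form: demand P = 47.92 − 0.01Q, supply P = 12.44 + 0.04Q.
Competitive equilibrium: 47.92 − 0.01Q = 12.44 + 0.04Q → Q* = 709.6, P* = 40.824.
At Q = 303: demand price = 47.92 − 0.01·303 = 44.89; supply price = 12.44 + 0.04·303 = 24.56.
ΔQ = 709.6 − 303 = 406.6; wedge = 44.89 − 24.56 = 20.33.
DWL = ½ × 406.6 × 20.33 = $4133.089.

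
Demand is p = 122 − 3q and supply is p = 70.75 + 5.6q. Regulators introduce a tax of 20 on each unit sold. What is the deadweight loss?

23.26

Competitive equilibrium: 122 − 3q = 70.75 + 5.6q → q* = 5.9593, p* = 104.1221.
With the tax, the buyer price exceeds the seller price by 20: (122 − 3q) − (70.75 + 5.6q) = 20 → q' = 3.6337.
Δq = 5.9593 − 3.6337 = 2.3256; the wedge equals the tax, 20.
DWL = ½ × 2.3256 × 20 = 23.26.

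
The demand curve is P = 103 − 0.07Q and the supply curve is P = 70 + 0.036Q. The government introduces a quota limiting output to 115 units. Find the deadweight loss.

2042.72

Competitive equilibrium: 103 − 0.07Q = 70 + 0.036Q → Q* = 311.3208, P* = 81.2075.
At Q = 115: demand price = 103 − 0.07·115 = 94.95; supply price = 70 + 0.036·115 = 74.14.
ΔQ = 311.3208 − 115 = 196.3208; wedge = 94.95 − 74.14 = 20.81.
Welfare loss = ½ × 196.3208 × 20.81 = 2042.72.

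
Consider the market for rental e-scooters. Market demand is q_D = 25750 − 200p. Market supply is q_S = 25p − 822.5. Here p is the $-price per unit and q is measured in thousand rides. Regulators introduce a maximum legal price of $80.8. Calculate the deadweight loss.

$19565.02 thousand

In inverse form: demand p = 128.75 − 0.005q, supply p = 32.9 + 0.04q.
Competitive equilibrium: 128.75 − 0.005q = 32.9 + 0.04q → q* = 2130, p* = 118.1.
At the ceiling p = 80.8, quantity supplied = (80.8 − 32.9)/0.04 = 1197.5.
Willingness to pay at q' = 1197.5: 128.75 − 0.005·1197.5 = 122.7625.
Δq = 2130 − 1197.5 = 932.5; wedge = 122.7625 − 80.8 = 41.9625.
Deadweight loss = ½ × 932.5 × 41.9625 = $19565.02 thousand.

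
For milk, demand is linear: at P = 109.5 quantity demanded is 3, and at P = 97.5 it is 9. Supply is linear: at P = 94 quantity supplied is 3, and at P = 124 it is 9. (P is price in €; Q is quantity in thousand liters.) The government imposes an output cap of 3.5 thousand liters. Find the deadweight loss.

Demand slope = (97.5 − 109.5)/(9 − 3) = −2, so P = 115.5 − 2Q.
Supply slope = (124 − 94)/(9 − 3) = 5, so P = 79 + 5Q.
Competitive equilibrium: 115.5 − 2Q = 79 + 5Q → Q* = 5.2143, P* = 105.0714.
At Q = 3.5: demand price = 115.5 − 2·3.5 = 108.5; supply price = 79 + 5·3.5 = 96.5.
ΔQ = 5.2143 − 3.5 = 1.7143; wedge = 108.5 − 96.5 = 12.
Deadweight loss = ½ × 1.7143 × 12 = €10.29 thousand.

€10.29 thousand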